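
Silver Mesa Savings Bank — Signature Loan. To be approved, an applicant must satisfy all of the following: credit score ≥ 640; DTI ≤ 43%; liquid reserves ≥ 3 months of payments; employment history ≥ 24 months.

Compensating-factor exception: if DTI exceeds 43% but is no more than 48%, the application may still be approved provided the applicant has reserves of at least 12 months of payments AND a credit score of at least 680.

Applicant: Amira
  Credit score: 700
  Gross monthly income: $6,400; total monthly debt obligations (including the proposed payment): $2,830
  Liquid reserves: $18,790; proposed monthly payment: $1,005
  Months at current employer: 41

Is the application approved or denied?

Approved

Credit score 700 ≥ 640 (meets base)
DTI = 2,830/6,400 = 44.2% > 43% — standard DTI limit exceeded.
Liquid reserves cover 18,790/1,005 = 18.7 months — ≥ 3 required
Employment 41 ≥ 24 months
44.2% falls in the override range (43%–48%), so the compensating-factor test applies.
Reserves 18.7 ≥ 12 months; credit score 700 ≥ 680.
Both override conditions satisfied; DTI exception granted.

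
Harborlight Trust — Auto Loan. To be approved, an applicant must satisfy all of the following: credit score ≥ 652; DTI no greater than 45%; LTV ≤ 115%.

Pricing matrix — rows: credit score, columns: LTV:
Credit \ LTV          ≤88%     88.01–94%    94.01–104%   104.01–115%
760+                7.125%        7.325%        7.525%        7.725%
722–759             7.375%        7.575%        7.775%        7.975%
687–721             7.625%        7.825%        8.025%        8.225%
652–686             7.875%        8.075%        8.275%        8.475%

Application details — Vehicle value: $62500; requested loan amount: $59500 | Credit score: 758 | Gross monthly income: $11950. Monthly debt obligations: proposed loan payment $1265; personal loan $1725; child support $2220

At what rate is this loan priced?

7.775%

Credit score 758 ≥ 652; Total monthly debts = (1,265 + 1,725 + 2,220) = 5,210. DTI: 5,210 ÷ 11,950 = 43.6%, within the 45% cap
LTV = 59,500/62,500 = 95.2% ≤ 115%
Score 758 is in the 722–759 band; LTV 95.2% is in the 94.01–104% band → 7.775%.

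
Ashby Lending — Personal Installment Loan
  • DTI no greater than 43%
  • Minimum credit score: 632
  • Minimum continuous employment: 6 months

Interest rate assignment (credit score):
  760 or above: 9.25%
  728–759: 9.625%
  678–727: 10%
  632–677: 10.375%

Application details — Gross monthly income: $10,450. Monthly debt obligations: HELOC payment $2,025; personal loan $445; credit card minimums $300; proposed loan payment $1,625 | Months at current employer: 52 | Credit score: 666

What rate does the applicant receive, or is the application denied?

Approved at 10.375%

Credit score 666 ≥ 632 (meets minimum)
Total monthly debts = (2,025 + 445 + 300 + 1,625) = 4,395. DTI = 4,395/10,450 = 42.1% ≤ 43%
Employment 52 ≥ 6 months
All requirements met. Score 666 falls in the 632–677 tier → 10.375%.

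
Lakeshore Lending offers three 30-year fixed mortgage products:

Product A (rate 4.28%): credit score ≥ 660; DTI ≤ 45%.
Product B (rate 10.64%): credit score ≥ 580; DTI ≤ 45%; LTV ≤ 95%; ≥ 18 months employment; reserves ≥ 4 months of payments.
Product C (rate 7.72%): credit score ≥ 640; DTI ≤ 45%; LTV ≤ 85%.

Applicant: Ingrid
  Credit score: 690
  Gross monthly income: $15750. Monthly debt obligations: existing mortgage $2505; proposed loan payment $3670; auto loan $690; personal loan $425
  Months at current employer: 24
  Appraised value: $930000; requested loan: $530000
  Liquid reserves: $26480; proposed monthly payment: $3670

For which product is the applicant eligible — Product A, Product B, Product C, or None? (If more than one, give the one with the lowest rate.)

Total debts = (2,505 + 3,670 + 690 + 425) = 7,290; DTI = 7,290/15,750 = 46.3%.
LTV = 530,000/930,000 = 57%.
Reserves = 26,480/3,670 = 7.2 months.
Product A: score 690 ≥ 660; DTI 46.3% > 45% → does not qualify.
Product B: score 690 ≥ 580; DTI 46.3% > 45%; LTV 57% ≤ 95%; employment 24 ≥ 18 mo; reserves 7.2 ≥ 4 mo → does not qualify.
Product C: score 690 ≥ 640; DTI 46.3% > 45%; LTV 57% ≤ 85% → does not qualify.

None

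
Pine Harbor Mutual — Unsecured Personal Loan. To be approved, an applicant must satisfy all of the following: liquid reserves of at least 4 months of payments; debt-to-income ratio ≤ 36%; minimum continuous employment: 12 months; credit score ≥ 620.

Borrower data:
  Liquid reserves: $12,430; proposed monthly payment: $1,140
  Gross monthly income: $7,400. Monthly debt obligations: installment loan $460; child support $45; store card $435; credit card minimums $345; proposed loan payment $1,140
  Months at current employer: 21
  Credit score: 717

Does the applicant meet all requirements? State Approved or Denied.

Approved

Liquid reserves cover 12,430/1,140 = 10.9 months — ≥ 4 required
Total monthly debts = (460 + 45 + 435 + 345 + 1,140) = 2,425. DTI = 2,425/7,400 = 32.8% ≤ 36%
Employment 21 ≥ 12 months
Credit score 717 ≥ 620 (meets)
All criteria satisfied.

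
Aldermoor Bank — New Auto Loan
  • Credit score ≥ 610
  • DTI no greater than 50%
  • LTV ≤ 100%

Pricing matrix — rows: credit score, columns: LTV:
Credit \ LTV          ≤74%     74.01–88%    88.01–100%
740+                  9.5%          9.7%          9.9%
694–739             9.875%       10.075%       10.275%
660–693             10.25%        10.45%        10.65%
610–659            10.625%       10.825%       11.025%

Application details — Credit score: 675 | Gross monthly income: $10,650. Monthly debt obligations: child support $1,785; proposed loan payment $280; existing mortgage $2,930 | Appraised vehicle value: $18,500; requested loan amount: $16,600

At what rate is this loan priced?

Credit score 675 ≥ 610; Total monthly debts = (1,785 + 280 + 2,930) = 4,995. DTI = 4,995/10,650 = 46.9% ≤ 50%
LTV = 16,600/18,500 = 89.7% ≤ 100%
Credit 675 → row 660–693; LTV 89.7% → column 88.01–100%. Grid cell → 10.65%.

10.65%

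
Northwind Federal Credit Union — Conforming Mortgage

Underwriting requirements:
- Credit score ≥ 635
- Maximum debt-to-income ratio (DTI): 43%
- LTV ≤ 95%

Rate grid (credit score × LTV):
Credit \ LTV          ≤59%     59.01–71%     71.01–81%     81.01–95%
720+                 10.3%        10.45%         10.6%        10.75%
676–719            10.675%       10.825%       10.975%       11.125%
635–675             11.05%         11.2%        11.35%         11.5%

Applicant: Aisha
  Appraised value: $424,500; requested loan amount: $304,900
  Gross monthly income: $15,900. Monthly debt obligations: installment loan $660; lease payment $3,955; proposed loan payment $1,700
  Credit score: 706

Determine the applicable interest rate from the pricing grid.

Credit score 706 ≥ 635; Total monthly debts = (660 + 3,955 + 1,700) = 6,315. DTI = 6,315/15,900 = 39.7% ≤ 43%
LTV = 304,900/424,500 = 71.8% ≤ 95%
Row: 706 falls in 676–719. Column: 71.8% falls in 71.01–81%. Rate = 10.975%.

10.975%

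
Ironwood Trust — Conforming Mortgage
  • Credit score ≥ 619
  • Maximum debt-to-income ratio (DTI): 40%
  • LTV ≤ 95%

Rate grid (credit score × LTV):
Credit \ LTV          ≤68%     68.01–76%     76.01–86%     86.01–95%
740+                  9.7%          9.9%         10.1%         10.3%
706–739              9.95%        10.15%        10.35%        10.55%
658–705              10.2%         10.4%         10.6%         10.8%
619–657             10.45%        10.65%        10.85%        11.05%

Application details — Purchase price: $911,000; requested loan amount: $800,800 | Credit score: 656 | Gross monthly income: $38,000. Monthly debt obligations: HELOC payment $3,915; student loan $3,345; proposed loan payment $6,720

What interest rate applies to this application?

11.05%

Credit score 656 ≥ 619; Total monthly debts = (3,915 + 3,345 + 6,720) = 13,980. DTI: 13,980 ÷ 38,000 = 36.8%, within the 40% cap
LTV: 800,800 ÷ 911,000 = 87.9%, within 95% cap
Score 656 is in the 619–657 band; LTV 87.9% is in the 86.01–95% band → 11.05%.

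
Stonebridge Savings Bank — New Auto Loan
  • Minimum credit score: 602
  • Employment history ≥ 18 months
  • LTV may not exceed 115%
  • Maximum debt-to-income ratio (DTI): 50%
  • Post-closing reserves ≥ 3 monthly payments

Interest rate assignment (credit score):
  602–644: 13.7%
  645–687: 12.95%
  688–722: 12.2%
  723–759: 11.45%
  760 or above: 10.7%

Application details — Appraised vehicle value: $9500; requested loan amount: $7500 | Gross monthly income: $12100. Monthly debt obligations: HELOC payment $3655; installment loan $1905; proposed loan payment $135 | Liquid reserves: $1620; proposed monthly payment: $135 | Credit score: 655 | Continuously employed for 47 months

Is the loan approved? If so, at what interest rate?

Credit score 655 ≥ 602 (meets minimum)
Loan-to-value = 7,500/9,500 = 78.9% — pass (115% max)
Employment 47 ≥ 18 months
Total monthly debts = (3,655 + 1,905 + 135) = 5,695. Debt-to-income = 5,695/12,100 = 47.1% — meets 50% limit
Liquid reserves cover 1,620/135 = 12.0 months — ≥ 3 required
All requirements met. Score 655 falls in the 645–687 tier → 12.95%.

Approved at 12.95%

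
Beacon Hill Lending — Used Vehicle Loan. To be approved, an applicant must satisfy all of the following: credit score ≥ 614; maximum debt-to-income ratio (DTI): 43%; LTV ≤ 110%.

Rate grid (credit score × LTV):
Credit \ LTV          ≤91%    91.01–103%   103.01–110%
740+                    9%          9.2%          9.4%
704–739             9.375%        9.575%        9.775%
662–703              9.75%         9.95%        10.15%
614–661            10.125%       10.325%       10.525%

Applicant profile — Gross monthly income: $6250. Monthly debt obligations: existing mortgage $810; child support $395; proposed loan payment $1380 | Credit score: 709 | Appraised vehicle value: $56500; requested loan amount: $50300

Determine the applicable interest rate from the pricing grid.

9.375%

Credit score 709 ≥ 614; Total monthly debts = (810 + 395 + 1,380) = 2,585. DTI: 2,585 ÷ 6,250 = 41.4%, within the 43% cap
Loan-to-value = 50,300/56,500 = 89% — pass (110% max)
Score 709 is in the 704–739 band; LTV 89% is in the ≤91% band → 9.375%.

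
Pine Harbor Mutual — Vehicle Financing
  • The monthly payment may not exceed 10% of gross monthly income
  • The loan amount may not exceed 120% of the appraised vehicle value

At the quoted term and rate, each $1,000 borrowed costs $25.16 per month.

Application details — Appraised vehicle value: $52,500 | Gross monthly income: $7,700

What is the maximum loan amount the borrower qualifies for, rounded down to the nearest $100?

$30,600

Payment cap: 10% × $7,700 = $770/month.
At $25.16 per $1,000, that supports 770/25.16 × 1,000 ≈ $30,604 → $30,600.
LTV cap: 120% × $52,500 = $63,000 → $63,000.
Binding constraint: payment-to-income.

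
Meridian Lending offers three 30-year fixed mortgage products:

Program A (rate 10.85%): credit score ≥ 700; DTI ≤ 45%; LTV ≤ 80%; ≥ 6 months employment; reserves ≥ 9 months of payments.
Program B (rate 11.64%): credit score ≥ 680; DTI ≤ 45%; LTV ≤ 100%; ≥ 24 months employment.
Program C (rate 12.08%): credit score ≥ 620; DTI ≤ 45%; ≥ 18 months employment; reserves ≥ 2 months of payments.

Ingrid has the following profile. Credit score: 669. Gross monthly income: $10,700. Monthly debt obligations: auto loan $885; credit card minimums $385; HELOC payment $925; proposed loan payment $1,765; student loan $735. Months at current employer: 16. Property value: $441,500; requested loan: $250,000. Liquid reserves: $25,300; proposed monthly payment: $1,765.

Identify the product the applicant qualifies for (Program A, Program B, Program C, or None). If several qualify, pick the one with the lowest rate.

None

Total debts = (885 + 385 + 925 + 1,765 + 735) = 4,695; DTI = 4,695/10,700 = 43.9%.
LTV = 250,000/441,500 = 56.6%.
Reserves = 25,300/1,765 = 14.3 months.
Program A: score 669 < 700; DTI 43.9% ≤ 45%; LTV 56.6% ≤ 80%; employment 16 ≥ 6 mo; reserves 14.3 ≥ 9 mo → does not qualify.
Program B: score 669 < 680; DTI 43.9% ≤ 45%; LTV 56.6% ≤ 100%; employment 16 < 24 mo → does not qualify.
Program C: score 669 ≥ 620; DTI 43.9% ≤ 45%; employment 16 < 18 mo; reserves 14.3 ≥ 2 mo → does not qualify.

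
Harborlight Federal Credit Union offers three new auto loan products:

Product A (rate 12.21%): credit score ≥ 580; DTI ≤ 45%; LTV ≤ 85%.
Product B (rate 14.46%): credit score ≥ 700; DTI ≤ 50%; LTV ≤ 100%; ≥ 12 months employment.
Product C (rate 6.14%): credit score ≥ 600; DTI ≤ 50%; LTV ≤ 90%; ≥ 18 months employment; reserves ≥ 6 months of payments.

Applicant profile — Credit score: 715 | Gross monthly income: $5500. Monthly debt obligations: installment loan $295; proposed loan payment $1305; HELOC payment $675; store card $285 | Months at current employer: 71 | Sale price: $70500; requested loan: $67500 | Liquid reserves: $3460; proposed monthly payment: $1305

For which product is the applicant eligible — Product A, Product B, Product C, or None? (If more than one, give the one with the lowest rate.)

Total debts = (295 + 1,305 + 675 + 285) = 2,560; DTI = 2,560/5,500 = 46.5%.
LTV = 67,500/70,500 = 95.7%.
Reserves = 3,460/1,305 = 2.7 months.
Product A: score 715 ≥ 580; DTI 46.5% > 45%; LTV 95.7% > 85% → does not qualify.
Product B: score 715 ≥ 700; DTI 46.5% ≤ 50%; LTV 95.7% ≤ 100%; employment 71 ≥ 12 mo → qualifies.
Product C: score 715 ≥ 600; DTI 46.5% ≤ 50%; LTV 95.7% > 90%; employment 71 ≥ 18 mo; reserves 2.7 < 6 mo → does not qualify.

Product B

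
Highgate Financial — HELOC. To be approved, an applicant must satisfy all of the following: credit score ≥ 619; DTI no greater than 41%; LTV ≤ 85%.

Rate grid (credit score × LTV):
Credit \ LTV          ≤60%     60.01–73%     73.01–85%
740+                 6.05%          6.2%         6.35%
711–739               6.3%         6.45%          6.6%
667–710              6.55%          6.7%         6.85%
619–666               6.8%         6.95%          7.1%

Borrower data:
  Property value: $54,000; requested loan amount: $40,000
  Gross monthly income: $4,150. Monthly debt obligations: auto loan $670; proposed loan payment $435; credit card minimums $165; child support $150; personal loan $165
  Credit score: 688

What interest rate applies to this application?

6.85%

Credit score 688 ≥ 619; Total monthly debts = (670 + 435 + 165 + 150 + 165) = 1,585. DTI = 1,585/4,150 = 38.2% ≤ 41%
LTV = 40,000/54,000 = 74.1% ≤ 85%
Row: 688 falls in 667–710. Column: 74.1% falls in 73.01–85%. Rate = 6.85%.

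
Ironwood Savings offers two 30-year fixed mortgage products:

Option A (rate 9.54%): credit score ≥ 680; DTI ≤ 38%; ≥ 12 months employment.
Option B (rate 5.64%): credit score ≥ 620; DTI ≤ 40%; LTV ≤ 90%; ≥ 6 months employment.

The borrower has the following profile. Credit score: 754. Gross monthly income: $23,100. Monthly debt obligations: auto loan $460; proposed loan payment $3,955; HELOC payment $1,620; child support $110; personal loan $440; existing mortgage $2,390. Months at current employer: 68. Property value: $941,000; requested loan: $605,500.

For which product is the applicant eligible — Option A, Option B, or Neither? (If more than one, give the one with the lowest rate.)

Total debts = (460 + 3,955 + 1,620 + 110 + 440 + 2,390) = 8,975; DTI = 8,975/23,100 = 38.9%.
LTV = 605,500/941,000 = 64.3%.
Option A: score 754 ≥ 680; DTI 38.9% > 38%; employment 68 ≥ 12 mo → does not qualify.
Option B: score 754 ≥ 620; DTI 38.9% ≤ 40%; LTV 64.3% ≤ 90%; employment 68 ≥ 6 mo → qualifies.

Option B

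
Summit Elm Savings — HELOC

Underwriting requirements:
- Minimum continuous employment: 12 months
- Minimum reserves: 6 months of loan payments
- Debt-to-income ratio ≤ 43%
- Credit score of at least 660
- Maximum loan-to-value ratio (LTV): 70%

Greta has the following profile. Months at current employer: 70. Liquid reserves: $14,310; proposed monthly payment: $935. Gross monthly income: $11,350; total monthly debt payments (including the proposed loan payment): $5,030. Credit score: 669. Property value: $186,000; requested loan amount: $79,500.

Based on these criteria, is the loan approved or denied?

Denied

Employment 70 ≥ 12 months
Reserves: 14,310 ÷ 935 = 15.3 months (meets 6-month minimum)
DTI = 5,030/11,350 = 44.3% > 43%
Credit score 669 ≥ 660 (meets)
LTV = 79,500/186,000 = 42.7% ≤ 70%
Fails on DTI.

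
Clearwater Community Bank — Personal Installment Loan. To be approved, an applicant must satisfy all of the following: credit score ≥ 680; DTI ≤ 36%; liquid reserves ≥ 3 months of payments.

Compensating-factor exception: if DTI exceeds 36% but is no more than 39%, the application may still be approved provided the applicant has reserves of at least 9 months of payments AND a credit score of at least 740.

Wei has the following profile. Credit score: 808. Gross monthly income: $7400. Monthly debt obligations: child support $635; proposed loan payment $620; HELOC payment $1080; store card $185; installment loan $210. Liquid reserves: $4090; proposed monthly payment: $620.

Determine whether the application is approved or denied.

Denied

Credit score 808 ≥ 680 (meets base)
Total debts = (635 + 620 + 1,080 + 185 + 210) = 2,730. DTI = 2,730/7,400 = 36.9% > 36% — standard DTI limit exceeded.
Reserves: 4,090 ÷ 620 = 6.6 months (meets 3-month minimum)
DTI 36.9% is within the 36%–39% exception band; checking compensating factors.
Reserves 6.6 < 9 months; credit score 808 ≥ 740.
Compensating-factor requirement not fully met.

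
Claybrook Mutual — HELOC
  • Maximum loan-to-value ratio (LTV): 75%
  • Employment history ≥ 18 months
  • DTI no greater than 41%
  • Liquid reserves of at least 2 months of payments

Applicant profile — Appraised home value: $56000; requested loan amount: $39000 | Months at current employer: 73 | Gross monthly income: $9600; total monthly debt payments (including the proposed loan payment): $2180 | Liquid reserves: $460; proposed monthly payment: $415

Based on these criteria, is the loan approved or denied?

LTV: 39,000 ÷ 56,000 = 69.6%, within 75% cap
Employment 73 ≥ 18 months
DTI = 2,180/9,600 = 22.7% ≤ 41%
Reserves: 460 ÷ 415 = 1.1 months (below 2-month minimum)
Fails on reserves.

Denied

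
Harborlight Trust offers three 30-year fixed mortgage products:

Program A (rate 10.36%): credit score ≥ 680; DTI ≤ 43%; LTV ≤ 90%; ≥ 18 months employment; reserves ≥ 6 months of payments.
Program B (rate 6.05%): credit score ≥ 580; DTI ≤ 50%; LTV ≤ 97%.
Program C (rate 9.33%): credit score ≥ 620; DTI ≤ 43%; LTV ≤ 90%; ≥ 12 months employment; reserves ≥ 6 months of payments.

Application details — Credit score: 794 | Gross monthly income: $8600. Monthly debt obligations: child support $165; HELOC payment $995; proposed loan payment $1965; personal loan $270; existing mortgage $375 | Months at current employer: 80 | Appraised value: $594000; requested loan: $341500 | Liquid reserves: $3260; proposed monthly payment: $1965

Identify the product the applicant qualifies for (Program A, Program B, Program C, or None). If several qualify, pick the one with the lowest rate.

Total debts = (165 + 995 + 1,965 + 270 + 375) = 3,770; DTI = 3,770/8,600 = 43.8%.
LTV = 341,500/594,000 = 57.5%.
Reserves = 3,260/1,965 = 1.7 months.
Program A: score 794 ≥ 680; DTI 43.8% > 43%; LTV 57.5% ≤ 90%; employment 80 ≥ 18 mo; reserves 1.7 < 6 mo → does not qualify.
Program B: score 794 ≥ 580; DTI 43.8% ≤ 50%; LTV 57.5% ≤ 97% → qualifies.
Program C: score 794 ≥ 620; DTI 43.8% > 43%; LTV 57.5% ≤ 90%; employment 80 ≥ 12 mo; reserves 1.7 < 6 mo → does not qualify.

Program B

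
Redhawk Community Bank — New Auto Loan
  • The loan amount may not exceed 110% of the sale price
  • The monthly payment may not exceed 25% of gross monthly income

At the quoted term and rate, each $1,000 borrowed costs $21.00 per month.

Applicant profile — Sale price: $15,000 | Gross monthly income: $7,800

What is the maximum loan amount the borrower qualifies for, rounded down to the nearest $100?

$16,500

Payment cap: 25% × $7,800 = $1,950/month.
At $21.00 per $1,000, that supports 1,950/21.00 × 1,000 ≈ $92,857 → $92,800.
LTV cap: 110% × $15,000 = $16,500 → $16,500.
Binding constraint: loan-to-value.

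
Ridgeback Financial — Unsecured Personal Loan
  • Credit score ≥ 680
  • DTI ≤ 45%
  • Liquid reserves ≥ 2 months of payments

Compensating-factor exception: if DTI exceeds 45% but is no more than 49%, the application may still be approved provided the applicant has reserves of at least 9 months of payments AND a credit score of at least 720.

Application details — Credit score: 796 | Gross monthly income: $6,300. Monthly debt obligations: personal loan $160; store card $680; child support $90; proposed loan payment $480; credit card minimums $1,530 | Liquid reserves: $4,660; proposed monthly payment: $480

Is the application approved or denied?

Credit score 796 ≥ 680 (meets base)
Total debts = (160 + 680 + 90 + 480 + 1,530) = 2,940. DTI = 2,940/6,300 = 46.7% > 45% — standard DTI limit exceeded.
Liquid reserves cover 4,660/480 = 9.7 months — ≥ 2 required
46.7% falls in the override range (45%–49%), so the compensating-factor test applies.
Override check — reserves: 9.7 mo (ok); score: 796 (ok).
Both compensating conditions met → exception applies.

Approved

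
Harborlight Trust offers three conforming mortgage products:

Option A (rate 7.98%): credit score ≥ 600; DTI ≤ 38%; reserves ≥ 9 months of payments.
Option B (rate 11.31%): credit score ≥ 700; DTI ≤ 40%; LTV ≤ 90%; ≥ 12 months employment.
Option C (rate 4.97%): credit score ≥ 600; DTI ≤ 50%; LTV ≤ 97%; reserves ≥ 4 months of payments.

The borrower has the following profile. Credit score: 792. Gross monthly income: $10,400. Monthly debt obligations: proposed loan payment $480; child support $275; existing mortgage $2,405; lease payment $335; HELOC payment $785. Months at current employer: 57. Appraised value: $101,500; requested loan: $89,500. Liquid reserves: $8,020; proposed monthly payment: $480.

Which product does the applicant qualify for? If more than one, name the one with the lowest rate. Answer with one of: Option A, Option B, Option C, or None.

Option C

Total debts = (480 + 275 + 2,405 + 335 + 785) = 4,280; DTI = 4,280/10,400 = 41.2%.
LTV = 89,500/101,500 = 88.2%.
Reserves = 8,020/480 = 16.7 months.
Option A: score 792 ≥ 600; DTI 41.2% > 38%; reserves 16.7 ≥ 9 mo → does not qualify.
Option B: score 792 ≥ 700; DTI 41.2% > 40%; LTV 88.2% ≤ 90%; employment 57 ≥ 12 mo → does not qualify.
Option C: score 792 ≥ 600; DTI 41.2% ≤ 50%; LTV 88.2% ≤ 97%; reserves 16.7 ≥ 4 mo → qualifies.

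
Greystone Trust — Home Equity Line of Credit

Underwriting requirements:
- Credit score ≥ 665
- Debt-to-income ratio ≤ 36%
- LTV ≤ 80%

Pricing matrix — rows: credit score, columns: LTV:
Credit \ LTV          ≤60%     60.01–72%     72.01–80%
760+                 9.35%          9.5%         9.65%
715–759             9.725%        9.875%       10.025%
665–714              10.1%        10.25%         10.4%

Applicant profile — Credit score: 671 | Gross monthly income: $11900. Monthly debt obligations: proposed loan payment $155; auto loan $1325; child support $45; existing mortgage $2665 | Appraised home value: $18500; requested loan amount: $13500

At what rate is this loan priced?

10.4%

Credit score 671 ≥ 665; Total monthly debts = (155 + 1,325 + 45 + 2,665) = 4,190. DTI = 4,190/11,900 = 35.2% ≤ 36%
Loan-to-value = 13,500/18,500 = 73% — pass (80% max)
Row: 671 falls in 665–714. Column: 73% falls in 72.01–80%. Rate = 10.4%.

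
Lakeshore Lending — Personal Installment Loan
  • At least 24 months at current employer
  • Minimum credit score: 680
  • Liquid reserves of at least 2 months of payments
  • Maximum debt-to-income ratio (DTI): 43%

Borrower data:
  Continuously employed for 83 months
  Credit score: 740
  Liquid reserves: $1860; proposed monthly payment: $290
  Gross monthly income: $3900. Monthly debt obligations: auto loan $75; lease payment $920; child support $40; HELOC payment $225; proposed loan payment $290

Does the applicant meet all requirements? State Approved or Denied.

Approved

Employment 83 ≥ 24 months
Credit score 740 ≥ 680 (meets)
Reserves: 1,860 ÷ 290 = 6.4 months (meets 2-month minimum)
Total monthly debts = (75 + 920 + 40 + 225 + 290) = 1,550. DTI: 1,550 ÷ 3,900 = 39.7%, within the 43% cap
All criteria satisfied.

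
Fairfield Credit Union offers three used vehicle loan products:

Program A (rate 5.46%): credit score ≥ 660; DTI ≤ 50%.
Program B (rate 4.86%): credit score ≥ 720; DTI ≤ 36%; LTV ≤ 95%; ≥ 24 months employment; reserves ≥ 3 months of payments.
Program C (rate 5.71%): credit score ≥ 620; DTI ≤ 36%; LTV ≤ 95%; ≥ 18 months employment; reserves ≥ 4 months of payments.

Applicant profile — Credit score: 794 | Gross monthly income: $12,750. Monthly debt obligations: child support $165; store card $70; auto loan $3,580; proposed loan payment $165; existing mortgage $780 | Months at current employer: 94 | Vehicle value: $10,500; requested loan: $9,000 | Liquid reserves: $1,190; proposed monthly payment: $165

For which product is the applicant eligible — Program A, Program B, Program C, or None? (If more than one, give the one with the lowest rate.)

Total debts = (165 + 70 + 3,580 + 165 + 780) = 4,760; DTI = 4,760/12,750 = 37.3%.
LTV = 9,000/10,500 = 85.7%.
Reserves = 1,190/165 = 7.2 months.
Program A: score 794 ≥ 660; DTI 37.3% ≤ 50% → qualifies.
Program B: score 794 ≥ 720; DTI 37.3% > 36%; LTV 85.7% ≤ 95%; employment 94 ≥ 24 mo; reserves 7.2 ≥ 3 mo → does not qualify.
Program C: score 794 ≥ 620; DTI 37.3% > 36%; LTV 85.7% ≤ 95%; employment 94 ≥ 18 mo; reserves 7.2 ≥ 4 mo → does not qualify.

Program A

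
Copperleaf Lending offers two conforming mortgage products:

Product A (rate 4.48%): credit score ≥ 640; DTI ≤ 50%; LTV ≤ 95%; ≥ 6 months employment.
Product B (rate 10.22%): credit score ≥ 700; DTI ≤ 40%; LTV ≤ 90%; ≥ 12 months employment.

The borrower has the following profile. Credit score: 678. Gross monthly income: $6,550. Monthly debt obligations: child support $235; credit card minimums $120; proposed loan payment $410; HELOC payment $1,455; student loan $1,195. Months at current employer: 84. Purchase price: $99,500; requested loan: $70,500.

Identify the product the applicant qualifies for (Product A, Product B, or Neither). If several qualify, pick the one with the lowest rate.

Total debts = (235 + 120 + 410 + 1,455 + 1,195) = 3,415; DTI = 3,415/6,550 = 52.1%.
LTV = 70,500/99,500 = 70.9%.
Product A: score 678 ≥ 640; DTI 52.1% > 50%; LTV 70.9% ≤ 95%; employment 84 ≥ 6 mo → does not qualify.
Product B: score 678 < 700; DTI 52.1% > 40%; LTV 70.9% ≤ 90%; employment 84 ≥ 12 mo → does not qualify.

Neither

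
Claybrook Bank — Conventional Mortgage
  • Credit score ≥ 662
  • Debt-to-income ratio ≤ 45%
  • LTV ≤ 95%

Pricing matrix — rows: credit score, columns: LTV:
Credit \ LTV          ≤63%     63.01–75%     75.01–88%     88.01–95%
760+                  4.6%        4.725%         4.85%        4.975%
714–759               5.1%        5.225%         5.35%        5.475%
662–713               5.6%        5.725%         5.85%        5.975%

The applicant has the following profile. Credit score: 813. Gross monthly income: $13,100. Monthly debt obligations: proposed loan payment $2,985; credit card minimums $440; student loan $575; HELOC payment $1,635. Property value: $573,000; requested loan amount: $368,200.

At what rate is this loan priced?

Credit score 813 ≥ 662; Total monthly debts = (2,985 + 440 + 575 + 1,635) = 5,635. Debt-to-income = 5,635/13,100 = 43% — meets 45% limit
LTV: 368,200 ÷ 573,000 = 64.3%, within 95% cap
Score 813 is in the 760+ band; LTV 64.3% is in the 63.01–75% band → 4.725%.

4.725%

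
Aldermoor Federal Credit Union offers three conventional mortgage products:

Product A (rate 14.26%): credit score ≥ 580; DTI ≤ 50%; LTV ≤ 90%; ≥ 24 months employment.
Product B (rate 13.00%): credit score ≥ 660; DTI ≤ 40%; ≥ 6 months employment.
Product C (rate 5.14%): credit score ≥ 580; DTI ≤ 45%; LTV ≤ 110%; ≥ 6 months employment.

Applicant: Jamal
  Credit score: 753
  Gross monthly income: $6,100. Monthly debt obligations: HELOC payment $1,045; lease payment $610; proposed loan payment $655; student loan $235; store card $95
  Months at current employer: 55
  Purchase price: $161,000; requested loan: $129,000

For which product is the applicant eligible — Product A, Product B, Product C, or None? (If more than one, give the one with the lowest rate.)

Total debts = (1,045 + 610 + 655 + 235 + 95) = 2,640; DTI = 2,640/6,100 = 43.3%.
LTV = 129,000/161,000 = 80.1%.
Product A: score 753 ≥ 580; DTI 43.3% ≤ 50%; LTV 80.1% ≤ 90%; employment 55 ≥ 24 mo → qualifies.
Product B: score 753 ≥ 660; DTI 43.3% > 40%; employment 55 ≥ 6 mo → does not qualify.
Product C: score 753 ≥ 580; DTI 43.3% ≤ 45%; LTV 80.1% ≤ 110%; employment 55 ≥ 6 mo → qualifies.
Qualifying: Product A, Product C. Lowest rate is 5.14% → Product C.

Product C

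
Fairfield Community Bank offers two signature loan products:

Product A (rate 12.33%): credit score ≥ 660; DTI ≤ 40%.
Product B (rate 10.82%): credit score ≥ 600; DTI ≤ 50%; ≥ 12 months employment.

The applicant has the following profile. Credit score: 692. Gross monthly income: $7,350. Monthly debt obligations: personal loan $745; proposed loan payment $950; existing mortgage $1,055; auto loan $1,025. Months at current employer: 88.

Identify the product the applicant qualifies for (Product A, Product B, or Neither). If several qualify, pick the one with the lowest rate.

Total debts = (745 + 950 + 1,055 + 1,025) = 3,775; DTI = 3,775/7,350 = 51.4%.
Product A: score 692 ≥ 660; DTI 51.4% > 40% → does not qualify.
Product B: score 692 ≥ 600; DTI 51.4% > 50%; employment 88 ≥ 12 mo → does not qualify.

Neither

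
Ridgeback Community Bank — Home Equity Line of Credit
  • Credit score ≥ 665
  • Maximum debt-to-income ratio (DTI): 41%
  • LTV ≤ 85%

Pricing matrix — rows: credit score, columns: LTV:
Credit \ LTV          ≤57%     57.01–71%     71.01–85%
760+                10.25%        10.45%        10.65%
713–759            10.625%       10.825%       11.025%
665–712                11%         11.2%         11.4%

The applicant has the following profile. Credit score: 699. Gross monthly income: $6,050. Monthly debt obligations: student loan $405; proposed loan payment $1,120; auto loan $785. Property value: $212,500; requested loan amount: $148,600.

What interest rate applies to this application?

Credit score 699 ≥ 665; Total monthly debts = (405 + 1,120 + 785) = 2,310. DTI: 2,310 ÷ 6,050 = 38.2%, within the 41% cap
LTV = 148,600/212,500 = 69.9% ≤ 85%
Row: 699 falls in 665–712. Column: 69.9% falls in 57.01–71%. Rate = 11.2%.

11.2%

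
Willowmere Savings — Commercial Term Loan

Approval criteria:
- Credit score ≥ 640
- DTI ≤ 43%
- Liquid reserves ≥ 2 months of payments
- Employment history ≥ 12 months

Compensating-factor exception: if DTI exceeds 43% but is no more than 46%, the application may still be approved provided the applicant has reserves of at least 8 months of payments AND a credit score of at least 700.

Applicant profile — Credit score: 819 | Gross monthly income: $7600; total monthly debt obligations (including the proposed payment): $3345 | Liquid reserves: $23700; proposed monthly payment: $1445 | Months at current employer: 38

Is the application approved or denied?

Approved

Credit score 819 ≥ 640 (meets base)
DTI: 3,345 ÷ 7,600 = 44%, over the 43% base limit.
Reserves = 23,700/1,445 = 16.4 months ≥ 2
Employment 38 ≥ 12 months
DTI 44% is within the 43%–46% exception band; checking compensating factors.
Override check — reserves: 16.4 mo (ok); score: 819 (ok).
Both override conditions satisfied; DTI exception granted.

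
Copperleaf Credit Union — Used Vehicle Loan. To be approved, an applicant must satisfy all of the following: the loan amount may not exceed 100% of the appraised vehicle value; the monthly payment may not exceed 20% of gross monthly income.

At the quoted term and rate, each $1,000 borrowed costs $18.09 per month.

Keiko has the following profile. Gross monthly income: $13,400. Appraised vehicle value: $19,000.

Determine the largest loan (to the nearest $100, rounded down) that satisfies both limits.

Payment cap: 20% × $13,400 = $2,680/month.
At $18.09 per $1,000, that supports 2,680/18.09 × 1,000 ≈ $148,148 → $148,100.
LTV cap: 100% × $19,000 = $19,000 → $19,000.
Binding constraint: loan-to-value.

$19,000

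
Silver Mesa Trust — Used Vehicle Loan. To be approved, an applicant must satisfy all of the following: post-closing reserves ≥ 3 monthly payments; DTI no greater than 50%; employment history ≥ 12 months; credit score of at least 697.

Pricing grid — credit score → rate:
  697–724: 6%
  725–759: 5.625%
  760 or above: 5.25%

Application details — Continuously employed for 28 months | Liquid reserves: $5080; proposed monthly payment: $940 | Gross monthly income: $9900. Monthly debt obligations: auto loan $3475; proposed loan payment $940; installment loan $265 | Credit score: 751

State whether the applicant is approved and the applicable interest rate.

Credit score 751 ≥ 697 (meets minimum)
Employment 28 ≥ 12 months
Reserves = 5,080/940 = 5.4 months ≥ 3
Total monthly debts = (3,475 + 940 + 265) = 4,680. DTI: 4,680 ÷ 9,900 = 47.3%, within the 50% cap
All requirements met. Score 751 falls in the 725–759 tier → 5.625%.

Approved at 5.625%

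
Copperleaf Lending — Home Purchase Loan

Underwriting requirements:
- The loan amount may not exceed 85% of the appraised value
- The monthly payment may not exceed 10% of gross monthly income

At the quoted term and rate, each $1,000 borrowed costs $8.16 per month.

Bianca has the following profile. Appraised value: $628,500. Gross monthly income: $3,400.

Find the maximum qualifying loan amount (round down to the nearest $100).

$41,600

Payment cap: 10% × $3,400 = $340/month.
At $8.16 per $1,000, that supports 340/8.16 × 1,000 ≈ $41,666 → $41,600.
LTV cap: 85% × $628,500 = $534,225 → $534,200.
Binding constraint: payment-to-income.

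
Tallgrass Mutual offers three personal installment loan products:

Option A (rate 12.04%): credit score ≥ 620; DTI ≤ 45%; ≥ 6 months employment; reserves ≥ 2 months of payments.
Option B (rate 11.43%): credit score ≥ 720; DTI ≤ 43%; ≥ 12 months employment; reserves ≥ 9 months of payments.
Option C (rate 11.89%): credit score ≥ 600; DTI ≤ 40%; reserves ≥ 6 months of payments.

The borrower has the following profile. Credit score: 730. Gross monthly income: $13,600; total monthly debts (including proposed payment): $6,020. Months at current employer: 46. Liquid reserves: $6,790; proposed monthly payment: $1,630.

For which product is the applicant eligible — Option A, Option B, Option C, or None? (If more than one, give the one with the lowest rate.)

Option A

DTI = 6,020/13,600 = 44.3%.
Reserves = 6,790/1,630 = 4.2 months.
Option A: score 730 ≥ 620; DTI 44.3% ≤ 45%; employment 46 ≥ 6 mo; reserves 4.2 ≥ 2 mo → qualifies.
Option B: score 730 ≥ 720; DTI 44.3% > 43%; employment 46 ≥ 12 mo; reserves 4.2 < 9 mo → does not qualify.
Option C: score 730 ≥ 600; DTI 44.3% > 40%; reserves 4.2 < 6 mo → does not qualify.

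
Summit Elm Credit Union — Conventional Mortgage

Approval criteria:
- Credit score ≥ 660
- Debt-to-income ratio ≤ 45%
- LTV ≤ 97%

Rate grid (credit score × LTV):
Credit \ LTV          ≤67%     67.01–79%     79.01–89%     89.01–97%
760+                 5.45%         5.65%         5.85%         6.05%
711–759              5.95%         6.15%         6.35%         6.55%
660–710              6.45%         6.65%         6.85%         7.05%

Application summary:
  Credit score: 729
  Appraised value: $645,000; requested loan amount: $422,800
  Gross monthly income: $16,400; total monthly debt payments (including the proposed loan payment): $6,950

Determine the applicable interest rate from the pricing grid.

5.95%

Credit score 729 ≥ 660; DTI: 6,950 ÷ 16,400 = 42.4%, within the 45% cap
LTV = 422,800/645,000 = 65.6% ≤ 97%
Score 729 is in the 711–759 band; LTV 65.6% is in the ≤67% band → 5.95%.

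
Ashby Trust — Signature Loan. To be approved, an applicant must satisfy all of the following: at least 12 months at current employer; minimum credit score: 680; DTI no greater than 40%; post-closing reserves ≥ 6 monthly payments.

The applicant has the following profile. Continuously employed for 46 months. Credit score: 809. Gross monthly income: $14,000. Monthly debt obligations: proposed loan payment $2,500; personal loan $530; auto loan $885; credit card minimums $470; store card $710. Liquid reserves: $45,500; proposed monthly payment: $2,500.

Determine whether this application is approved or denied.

Approved

Employment 46 ≥ 12 months
Credit score 809 ≥ 680 (meets)
Total monthly debts = (2,500 + 530 + 885 + 470 + 710) = 5,095. DTI: 5,095 ÷ 14,000 = 36.4%, within the 40% cap
Reserves: 45,500 ÷ 2,500 = 18.2 months (meets 6-month minimum)
All criteria satisfied.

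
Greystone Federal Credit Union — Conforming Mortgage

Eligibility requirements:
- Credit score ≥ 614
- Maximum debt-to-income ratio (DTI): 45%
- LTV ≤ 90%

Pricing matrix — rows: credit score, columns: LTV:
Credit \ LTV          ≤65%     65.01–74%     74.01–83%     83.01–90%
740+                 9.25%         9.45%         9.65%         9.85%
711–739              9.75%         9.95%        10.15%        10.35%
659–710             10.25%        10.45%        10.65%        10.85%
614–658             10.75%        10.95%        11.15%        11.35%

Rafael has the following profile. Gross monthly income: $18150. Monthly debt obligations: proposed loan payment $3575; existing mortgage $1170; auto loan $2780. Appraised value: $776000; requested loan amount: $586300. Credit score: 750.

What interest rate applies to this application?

9.65%

Credit score 750 ≥ 614; Total monthly debts = (3,575 + 1,170 + 2,780) = 7,525. Debt-to-income = 7,525/18,150 = 41.5% — meets 45% limit
Loan-to-value = 586,300/776,000 = 75.6% — pass (90% max)
Score 750 is in the 740+ band; LTV 75.6% is in the 74.01–83% band → 9.65%.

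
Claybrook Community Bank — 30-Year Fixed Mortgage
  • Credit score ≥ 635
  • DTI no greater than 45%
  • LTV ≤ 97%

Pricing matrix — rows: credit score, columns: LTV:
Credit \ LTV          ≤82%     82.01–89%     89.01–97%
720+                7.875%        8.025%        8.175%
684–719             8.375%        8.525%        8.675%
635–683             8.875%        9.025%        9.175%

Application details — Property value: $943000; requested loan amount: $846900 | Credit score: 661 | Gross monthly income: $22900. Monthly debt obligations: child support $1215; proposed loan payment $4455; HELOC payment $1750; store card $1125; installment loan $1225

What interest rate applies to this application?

Credit score 661 ≥ 635; Total monthly debts = (1,215 + 4,455 + 1,750 + 1,125 + 1,225) = 9,770. DTI = 9,770/22,900 = 42.7% ≤ 45%
Loan-to-value = 846,900/943,000 = 89.8% — pass (97% max)
Credit 661 → row 635–683; LTV 89.8% → column 89.01–97%. Grid cell → 9.175%.

9.175%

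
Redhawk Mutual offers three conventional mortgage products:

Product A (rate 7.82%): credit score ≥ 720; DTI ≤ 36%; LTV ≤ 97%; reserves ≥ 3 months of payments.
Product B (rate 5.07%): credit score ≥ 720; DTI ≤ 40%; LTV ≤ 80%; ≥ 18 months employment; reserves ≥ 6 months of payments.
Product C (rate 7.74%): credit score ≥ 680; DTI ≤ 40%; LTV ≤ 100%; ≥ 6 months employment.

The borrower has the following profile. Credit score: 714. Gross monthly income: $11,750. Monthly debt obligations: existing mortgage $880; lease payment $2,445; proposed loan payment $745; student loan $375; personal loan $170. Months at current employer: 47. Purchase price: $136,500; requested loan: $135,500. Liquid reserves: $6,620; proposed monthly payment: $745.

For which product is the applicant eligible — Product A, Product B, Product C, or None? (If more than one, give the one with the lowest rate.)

Total debts = (880 + 2,445 + 745 + 375 + 170) = 4,615; DTI = 4,615/11,750 = 39.3%.
LTV = 135,500/136,500 = 99.3%.
Reserves = 6,620/745 = 8.9 months.
Product A: score 714 < 720; DTI 39.3% > 36%; LTV 99.3% > 97%; reserves 8.9 ≥ 3 mo → does not qualify.
Product B: score 714 < 720; DTI 39.3% ≤ 40%; LTV 99.3% > 80%; employment 47 ≥ 18 mo; reserves 8.9 ≥ 6 mo → does not qualify.
Product C: score 714 ≥ 680; DTI 39.3% ≤ 40%; LTV 99.3% ≤ 100%; employment 47 ≥ 6 mo → qualifies.

Product C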